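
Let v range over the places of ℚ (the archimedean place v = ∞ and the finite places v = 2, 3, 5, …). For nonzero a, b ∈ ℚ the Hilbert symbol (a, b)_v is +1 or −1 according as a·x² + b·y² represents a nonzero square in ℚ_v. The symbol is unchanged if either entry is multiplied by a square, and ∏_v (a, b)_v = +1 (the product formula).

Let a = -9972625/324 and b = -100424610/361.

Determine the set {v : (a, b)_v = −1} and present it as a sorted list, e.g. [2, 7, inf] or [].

Mod squares: a ≡ -1105, b ≡ -4290. Check v ∈ {∞, 2, 3, 5, 11, 13, 17, 19}.
v=∞: -1105 < 0 and -4290 < 0  ⇒  (a,b)_∞ = -1.
v=3: a=3^-4·(≡2), b=3^5·(≡1) mod 3; (2|3)=-1, (1|3)=+1; (−1)^{-4·5·1}·(-1)^5·(+1)^-4 = -1.
v=5: a=5^3·(≡1), b=5^1·(≡3) mod 5; (1|5)=+1, (3|5)=-1; (−1)^{3·1·2}·(+1)^1·(-1)^3 = -1.
v=17: a=17^1·(≡11), b=17^2·(≡6) mod 17; (11|17)=-1, (6|17)=-1; (−1)^{1·2·8}·(-1)^2·(-1)^1 = -1.
v=13: a=13^1·(≡8), b=13^1·(≡2) mod 13; (8|13)=-1, (2|13)=-1; (−1)^{1·1·6}·(-1)^1·(-1)^1 = +1.
v=2: v_2(a)=-2, v_2(b)=1; units ≡ 7, 7 (mod 8); ε·ε+αω+βω = 1·1+-2·0+1·0 ≡ 1  ⇒  (a,b)_2 = -1.
v=19: a=19^2·(≡1), b=19^-2·(≡4) mod 19; (1|19)=+1, (4|19)=+1; (−1)^{2·-2·9}·(+1)^-2·(+1)^2 = +1.
v=11: a=11^0·(≡6), b=11^1·(≡8) mod 11; (6|11)=-1, (8|11)=-1; (−1)^{0·1·5}·(-1)^1·(-1)^0 = -1.
|Ram(-1105, -4290)| = 6, even; anisotropic at {2, 3, 5, 11, 17, ∞}.

[2, 3, 5, 11, 17, inf]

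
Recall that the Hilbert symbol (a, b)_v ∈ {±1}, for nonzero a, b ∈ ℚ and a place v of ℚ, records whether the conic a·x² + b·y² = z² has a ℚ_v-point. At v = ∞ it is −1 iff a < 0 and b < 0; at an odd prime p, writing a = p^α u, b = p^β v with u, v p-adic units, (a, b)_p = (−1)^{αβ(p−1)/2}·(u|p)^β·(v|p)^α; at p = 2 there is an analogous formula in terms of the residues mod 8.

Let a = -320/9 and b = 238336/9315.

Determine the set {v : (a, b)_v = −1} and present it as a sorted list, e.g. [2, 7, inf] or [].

Mod squares: a ≡ -5, b ≡ 2185. Check v ∈ {∞, 2, 3, 5, 7, 19, 23}.
v=23: a=23^0·(≡13), b=23^-1·(≡4) mod 23; (13|23)=+1, (4|23)=+1; (−1)^{0·-1·11}·(+1)^-1·(+1)^0 = +1.
v=7: a=7^0·(≡1), b=7^2·(≡4) mod 7; (1|7)=+1, (4|7)=+1; (−1)^{0·2·3}·(+1)^2·(+1)^0 = +1.
v=3: a=3^-2·(≡1), b=3^-4·(≡1) mod 3; (1|3)=+1, (1|3)=+1; (−1)^{-2·-4·1}·(+1)^-4·(+1)^-2 = +1.
v=∞: -5 < 0 and 2185 > 0  ⇒  (a,b)_∞ = +1.
v=2: v_2(a)=6, v_2(b)=8; units ≡ 3, 1 (mod 8); ε·ε+αω+βω = 1·0+6·0+8·1 ≡ 0  ⇒  (a,b)_2 = +1.
v=5: a=5^1·(≡4), b=5^-1·(≡2) mod 5; (4|5)=+1, (2|5)=-1; (−1)^{1·-1·2}·(+1)^-1·(-1)^1 = -1.
v=19: a=19^0·(≡13), b=19^1·(≡16) mod 19; (13|19)=-1, (16|19)=+1; (−1)^{0·1·9}·(-1)^1·(+1)^0 = -1.
|Ram(-5, 2185)| = 2, even; anisotropic at {5, 19}.

[5, 19]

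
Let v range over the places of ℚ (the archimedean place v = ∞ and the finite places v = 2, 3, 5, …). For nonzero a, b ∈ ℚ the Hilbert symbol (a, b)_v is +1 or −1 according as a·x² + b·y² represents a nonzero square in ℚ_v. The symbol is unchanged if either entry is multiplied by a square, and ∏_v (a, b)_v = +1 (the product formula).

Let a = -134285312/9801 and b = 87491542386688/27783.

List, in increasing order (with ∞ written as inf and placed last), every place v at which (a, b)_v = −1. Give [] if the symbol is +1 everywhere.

Mod squares: a ≡ -131138, b ≡ 2926. Check v ∈ {∞, 2, 3, 7, 11, 17, 19, 29}.
v=17: a=17^1·(≡15), b=17^2·(≡2) mod 17; (15|17)=+1, (2|17)=+1; (−1)^{1·2·8}·(+1)^2·(+1)^1 = +1.
v=7: a=7^1·(≡3), b=7^-3·(≡5) mod 7; (3|7)=-1, (5|7)=-1; (−1)^{1·-3·3}·(-1)^-3·(-1)^1 = -1.
v=2: v_2(a)=11, v_2(b)=11; units ≡ 7, 7 (mod 8); ε·ε+αω+βω = 1·1+11·0+11·0 ≡ 1  ⇒  (a,b)_2 = -1.
v=11: a=11^-2·(≡1), b=11^1·(≡7) mod 11; (1|11)=+1, (7|11)=-1; (−1)^{-2·1·5}·(+1)^1·(-1)^-2 = +1.
v=19: a=19^1·(≡3), b=19^1·(≡13) mod 19; (3|19)=-1, (13|19)=-1; (−1)^{1·1·9}·(-1)^1·(-1)^1 = -1.
v=29: a=29^1·(≡11), b=29^4·(≡8) mod 29; (11|29)=-1, (8|29)=-1; (−1)^{1·4·14}·(-1)^4·(-1)^1 = -1.
v=3: a=3^-4·(≡1), b=3^-4·(≡1) mod 3; (1|3)=+1, (1|3)=+1; (−1)^{-4·-4·1}·(+1)^-4·(+1)^-4 = +1.
v=∞: -131138 < 0 and 2926 > 0  ⇒  (a,b)_∞ = +1.
|Ram(-131138, 2926)| = 4, even; anisotropic at {2, 7, 19, 29}.

[2, 7, 19, 29]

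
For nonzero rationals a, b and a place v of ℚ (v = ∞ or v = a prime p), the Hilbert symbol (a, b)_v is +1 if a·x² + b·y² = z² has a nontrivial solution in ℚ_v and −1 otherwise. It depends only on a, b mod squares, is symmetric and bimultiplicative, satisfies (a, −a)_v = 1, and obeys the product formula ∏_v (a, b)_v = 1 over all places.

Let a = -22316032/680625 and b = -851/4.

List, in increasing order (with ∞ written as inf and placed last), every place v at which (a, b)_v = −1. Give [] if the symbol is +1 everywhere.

[23, 31, 37, inf]

Mod squares: a ≡ -21793, b ≡ -851. Check v ∈ {∞, 2, 3, 5, 11, 19, 23, 31, 37}.
v=∞: -21793 < 0 and -851 < 0  ⇒  (a,b)_∞ = -1.
v=31: a=31^1·(≡16), b=31^0·(≡12) mod 31; (16|31)=+1, (12|31)=-1; (−1)^{1·0·15}·(+1)^0·(-1)^1 = -1.
v=11: a=11^-2·(≡5), b=11^0·(≡10) mod 11; (5|11)=+1, (10|11)=-1; (−1)^{-2·0·5}·(+1)^0·(-1)^-2 = +1.
v=3: a=3^-2·(≡2), b=3^0·(≡1) mod 3; (2|3)=-1, (1|3)=+1; (−1)^{-2·0·1}·(-1)^0·(+1)^-2 = +1.
v=19: a=19^1·(≡2), b=19^0·(≡1) mod 19; (2|19)=-1, (1|19)=+1; (−1)^{1·0·9}·(-1)^0·(+1)^1 = +1.
v=2: v_2(a)=10, v_2(b)=-2; units ≡ 7, 5 (mod 8); ε·ε+αω+βω = 1·0+10·1+-2·0 ≡ 0  ⇒  (a,b)_2 = +1.
v=5: a=5^-4·(≡2), b=5^0·(≡1) mod 5; (2|5)=-1, (1|5)=+1; (−1)^{-4·0·2}·(-1)^0·(+1)^-4 = +1.
v=23: a=23^0·(≡7), b=23^1·(≡8) mod 23; (7|23)=-1, (8|23)=+1; (−1)^{0·1·11}·(-1)^1·(+1)^0 = -1.
v=37: a=37^1·(≡26), b=37^1·(≡22) mod 37; (26|37)=+1, (22|37)=-1; (−1)^{1·1·18}·(+1)^1·(-1)^1 = -1.
Ram(-21793, -851) = {23, 31, 37, ∞}; no ℚ_23-point on the conic.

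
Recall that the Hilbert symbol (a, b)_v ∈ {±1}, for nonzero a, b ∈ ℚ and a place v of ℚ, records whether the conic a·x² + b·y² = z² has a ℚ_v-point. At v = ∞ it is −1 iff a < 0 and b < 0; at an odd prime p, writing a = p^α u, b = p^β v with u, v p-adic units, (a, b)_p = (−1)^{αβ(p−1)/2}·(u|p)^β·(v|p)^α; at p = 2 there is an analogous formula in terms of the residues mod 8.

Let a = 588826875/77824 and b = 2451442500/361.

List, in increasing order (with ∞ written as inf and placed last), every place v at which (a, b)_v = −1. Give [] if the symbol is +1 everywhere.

[3, 13, 17, 29]

Mod squares: a ≡ 365313, b ≡ 377. Check v ∈ {∞, 2, 3, 5, 7, 13, 17, 19, 29}.
v=13: a=13^1·(≡8), b=13^1·(≡9) mod 13; (8|13)=-1, (9|13)=+1; (−1)^{1·1·6}·(-1)^1·(+1)^1 = -1.
v=17: a=17^1·(≡15), b=17^2·(≡11) mod 17; (15|17)=+1, (11|17)=-1; (−1)^{1·2·8}·(+1)^2·(-1)^1 = -1.
v=19: a=19^-1·(≡2), b=19^-2·(≡9) mod 19; (2|19)=-1, (9|19)=+1; (−1)^{-1·-2·9}·(-1)^-2·(+1)^-1 = +1.
v=2: v_2(a)=-12, v_2(b)=2; units ≡ 1, 1 (mod 8); ε·ε+αω+βω = 0·0+-12·0+2·0 ≡ 0  ⇒  (a,b)_2 = +1.
v=3: a=3^1·(≡1), b=3^2·(≡2) mod 3; (1|3)=+1, (2|3)=-1; (−1)^{1·2·1}·(+1)^2·(-1)^1 = -1.
v=29: a=29^1·(≡10), b=29^1·(≡4) mod 29; (10|29)=-1, (4|29)=+1; (−1)^{1·1·14}·(-1)^1·(+1)^1 = -1.
v=∞: 365313 > 0 and 377 > 0  ⇒  (a,b)_∞ = +1.
v=5: a=5^4·(≡2), b=5^4·(≡3) mod 5; (2|5)=-1, (3|5)=-1; (−1)^{4·4·2}·(-1)^4·(-1)^4 = +1.
v=7: a=7^2·(≡2), b=7^0·(≡6) mod 7; (2|7)=+1, (6|7)=-1; (−1)^{2·0·3}·(+1)^0·(-1)^2 = +1.
(365313, 377 / ℚ) ramifies at {3, 13, 17, 29}: a division algebra.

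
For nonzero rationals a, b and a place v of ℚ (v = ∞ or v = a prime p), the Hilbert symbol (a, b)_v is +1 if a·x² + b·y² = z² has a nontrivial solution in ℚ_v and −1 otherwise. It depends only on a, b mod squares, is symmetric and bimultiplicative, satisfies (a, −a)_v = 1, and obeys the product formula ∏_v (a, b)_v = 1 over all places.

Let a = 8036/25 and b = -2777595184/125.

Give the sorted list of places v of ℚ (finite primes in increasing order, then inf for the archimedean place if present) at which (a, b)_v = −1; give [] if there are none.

(a, b) ≡ (41, -61295) mod (ℚ^×)²; places V = {2, 5, 7, 13, 17, 23, 41, ∞}.
(a,b)_23: α=0, u≡16; β=1, v≡8 (mod 23); (16|23)=+1, (8|23)=+1; sign (−1)^0·+1^1·+1^0 = +1.
(a,b)_41: α=1, u≡39; β=1, v≡22 (mod 41); (39|41)=+1, (22|41)=-1; sign (−1)^0·+1^1·-1^1 = -1.
(a,b)_17: α=0, u≡10; β=2, v≡5 (mod 17); (10|17)=-1, (5|17)=-1; sign (−1)^0·-1^2·-1^0 = +1.
(a,b)_13: α=0, u≡11; β=1, v≡9 (mod 13); (11|13)=-1, (9|13)=+1; sign (−1)^0·-1^1·+1^0 = -1.
(a,b)_2: α=2, β=4; u≡1, v≡1 (mod 8); ε(u)ε(v)=0·0, αω(v)=2·0, βω(u)=4·0; sum ≡ 0  ⇒  +1.
(a,b)_7: α=2, u≡6; β=2, v≡1 (mod 7); (6|7)=-1, (1|7)=+1; sign (−1)^0·-1^2·+1^2 = +1.
(a,b)_∞: sgn(41)=+, sgn(-61295)=−, so +1.
(a,b)_5: α=-2, u≡1; β=-3, v≡1 (mod 5); (1|5)=+1, (1|5)=+1; sign (−1)^0·+1^-3·+1^-2 = +1.
|Ram(41, -61295)| = 2, even; anisotropic at {13, 41}.

[13, 41]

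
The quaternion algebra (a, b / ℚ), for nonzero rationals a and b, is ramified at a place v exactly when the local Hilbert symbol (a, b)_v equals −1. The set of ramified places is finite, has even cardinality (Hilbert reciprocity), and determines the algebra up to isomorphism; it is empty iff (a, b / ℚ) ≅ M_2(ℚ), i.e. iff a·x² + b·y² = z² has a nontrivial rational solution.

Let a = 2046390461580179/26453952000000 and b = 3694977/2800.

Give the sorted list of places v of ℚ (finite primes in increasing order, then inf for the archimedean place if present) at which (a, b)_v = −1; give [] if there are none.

Mod squares: a ≡ 77, b ≡ 2639. Check v ∈ {∞, 2, 3, 5, 7, 11, 13, 23, 29}.
v=3: a=3^-10·(≡2), b=3^4·(≡2) mod 3; (2|3)=-1, (2|3)=-1; (−1)^{-10·4·1}·(-1)^4·(-1)^-10 = +1.
v=7: a=7^-1·(≡2), b=7^-1·(≡6) mod 7; (2|7)=+1, (6|7)=-1; (−1)^{-1·-1·3}·(+1)^-1·(-1)^-1 = +1.
v=11: a=11^5·(≡10), b=11^2·(≡2) mod 11; (10|11)=-1, (2|11)=-1; (−1)^{5·2·5}·(-1)^2·(-1)^5 = -1.
v=13: a=13^4·(≡12), b=13^1·(≡2) mod 13; (12|13)=+1, (2|13)=-1; (−1)^{4·1·6}·(+1)^1·(-1)^4 = +1.
v=2: v_2(a)=-12, v_2(b)=-4; units ≡ 5, 7 (mod 8); ε·ε+αω+βω = 0·1+-12·0+-4·1 ≡ 0  ⇒  (a,b)_2 = +1.
v=29: a=29^2·(≡8), b=29^1·(≡1) mod 29; (8|29)=-1, (1|29)=+1; (−1)^{2·1·14}·(-1)^1·(+1)^2 = -1.
v=23: a=23^2·(≡3), b=23^0·(≡7) mod 23; (3|23)=+1, (7|23)=-1; (−1)^{2·0·11}·(+1)^0·(-1)^2 = +1.
v=5: a=5^-6·(≡3), b=5^-2·(≡1) mod 5; (3|5)=-1, (1|5)=+1; (−1)^{-6·-2·2}·(-1)^-2·(+1)^-6 = +1.
v=∞: 77 > 0 and 2639 > 0  ⇒  (a,b)_∞ = +1.
|Ram(77, 2639)| = 2, even; anisotropic at {11, 29}.

[11, 29]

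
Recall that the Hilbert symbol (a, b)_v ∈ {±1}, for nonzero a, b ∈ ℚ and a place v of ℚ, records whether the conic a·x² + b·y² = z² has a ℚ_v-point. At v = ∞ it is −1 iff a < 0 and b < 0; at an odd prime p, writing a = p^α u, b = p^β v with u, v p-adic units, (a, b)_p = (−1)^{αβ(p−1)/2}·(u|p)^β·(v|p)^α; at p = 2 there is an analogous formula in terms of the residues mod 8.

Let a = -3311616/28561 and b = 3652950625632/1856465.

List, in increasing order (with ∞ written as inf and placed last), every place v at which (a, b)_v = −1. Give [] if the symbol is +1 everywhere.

(a, b) ≡ (-66, 1430) mod (ℚ^×)²; places V = {2, 3, 5, 7, 11, 13, ∞}.
(a,b)_5: α=0, u≡4; β=-1, v≡4 (mod 5); (4|5)=+1, (4|5)=+1; sign (−1)^0·+1^-1·+1^0 = +1.
(a,b)_3: α=1, u≡2; β=6, v≡2 (mod 3); (2|3)=-1, (2|3)=-1; sign (−1)^0·-1^6·-1^1 = -1.
(a,b)_2: α=11, β=5; u≡7, v≡3 (mod 8); ε(u)ε(v)=1·1, αω(v)=11·1, βω(u)=5·0; sum ≡ 0  ⇒  +1.
(a,b)_7: α=2, u≡1; β=6, v≡2 (mod 7); (1|7)=+1, (2|7)=+1; sign (−1)^0·+1^6·+1^2 = +1.
(a,b)_13: α=-4, u≡4; β=-5, v≡7 (mod 13); (4|13)=+1, (7|13)=-1; sign (−1)^0·+1^-5·-1^-4 = +1.
(a,b)_∞: sgn(-66)=−, sgn(1430)=+, so +1.
(a,b)_11: α=1, u≡5; β=3, v≡9 (mod 11); (5|11)=+1, (9|11)=+1; sign (−1)^1·+1^3·+1^1 = -1.
|Ram(-66, 1430)| = 2, even; anisotropic at {3, 11}.

[3, 11]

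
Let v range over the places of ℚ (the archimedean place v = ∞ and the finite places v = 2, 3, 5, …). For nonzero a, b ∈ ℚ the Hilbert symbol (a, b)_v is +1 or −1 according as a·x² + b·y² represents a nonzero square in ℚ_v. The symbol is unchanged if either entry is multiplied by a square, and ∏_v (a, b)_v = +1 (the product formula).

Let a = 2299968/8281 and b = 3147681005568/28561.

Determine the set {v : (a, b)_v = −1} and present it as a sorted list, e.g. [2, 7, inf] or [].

[3, 11]

Mod squares: a ≡ 33, b ≡ 2. Check v ∈ {∞, 2, 3, 7, 11, 13}.
v=∞: 33 > 0 and 2 > 0  ⇒  (a,b)_∞ = +1.
v=7: a=7^-2·(≡6), b=7^0·(≡1) mod 7; (6|7)=-1, (1|7)=+1; (−1)^{-2·0·3}·(-1)^0·(+1)^-2 = +1.
v=2: v_2(a)=6, v_2(b)=15; units ≡ 1, 1 (mod 8); ε·ε+αω+βω = 0·0+6·0+15·0 ≡ 0  ⇒  (a,b)_2 = +1.
v=11: a=11^3·(≡5), b=11^4·(≡10) mod 11; (5|11)=+1, (10|11)=-1; (−1)^{3·4·5}·(+1)^4·(-1)^3 = -1.
v=3: a=3^3·(≡2), b=3^8·(≡2) mod 3; (2|3)=-1, (2|3)=-1; (−1)^{3·8·1}·(-1)^8·(-1)^3 = -1.
v=13: a=13^-2·(≡6), b=13^-4·(≡8) mod 13; (6|13)=-1, (8|13)=-1; (−1)^{-2·-4·6}·(-1)^-4·(-1)^-2 = +1.
|Ram(33, 2)| = 2, even; anisotropic at {3, 11}.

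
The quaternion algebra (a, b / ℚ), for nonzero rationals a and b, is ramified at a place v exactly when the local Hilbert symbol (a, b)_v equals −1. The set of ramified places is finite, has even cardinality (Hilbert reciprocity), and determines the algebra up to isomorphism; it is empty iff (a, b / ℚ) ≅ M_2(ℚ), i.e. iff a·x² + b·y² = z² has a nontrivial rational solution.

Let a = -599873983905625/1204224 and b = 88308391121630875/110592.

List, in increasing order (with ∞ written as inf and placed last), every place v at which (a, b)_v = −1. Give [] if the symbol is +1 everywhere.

Mod squares: a ≡ -6, b ≡ 7905. Check v ∈ {∞, 2, 3, 5, 7, 11, 13, 17, 31}.
v=31: a=31^2·(≡25), b=31^3·(≡16) mod 31; (25|31)=+1, (16|31)=+1; (−1)^{2·3·15}·(+1)^3·(+1)^2 = +1.
v=∞: -6 < 0 and 7905 > 0  ⇒  (a,b)_∞ = +1.
v=5: a=5^4·(≡4), b=5^3·(≡1) mod 5; (4|5)=+1, (1|5)=+1; (−1)^{4·3·2}·(+1)^3·(+1)^4 = +1.
v=2: v_2(a)=-13, v_2(b)=-12; units ≡ 5, 1 (mod 8); ε·ε+αω+βω = 0·0+-13·0+-12·1 ≡ 0  ⇒  (a,b)_2 = +1.
v=11: a=11^2·(≡1), b=11^0·(≡7) mod 11; (1|11)=+1, (7|11)=-1; (−1)^{2·0·5}·(+1)^0·(-1)^2 = +1.
v=13: a=13^4·(≡8), b=13^6·(≡1) mod 13; (8|13)=-1, (1|13)=+1; (−1)^{4·6·6}·(-1)^6·(+1)^4 = +1.
v=17: a=17^2·(≡6), b=17^3·(≡11) mod 17; (6|17)=-1, (11|17)=-1; (−1)^{2·3·8}·(-1)^3·(-1)^2 = -1.
v=7: a=7^-2·(≡2), b=7^0·(≡1) mod 7; (2|7)=+1, (1|7)=+1; (−1)^{-2·0·3}·(+1)^0·(+1)^-2 = +1.
v=3: a=3^-1·(≡1), b=3^-3·(≡1) mod 3; (1|3)=+1, (1|3)=+1; (−1)^{-1·-3·1}·(+1)^-3·(+1)^-1 = -1.
(-6, 7905 / ℚ) ramifies at {3, 17}: a division algebra.

[3, 17]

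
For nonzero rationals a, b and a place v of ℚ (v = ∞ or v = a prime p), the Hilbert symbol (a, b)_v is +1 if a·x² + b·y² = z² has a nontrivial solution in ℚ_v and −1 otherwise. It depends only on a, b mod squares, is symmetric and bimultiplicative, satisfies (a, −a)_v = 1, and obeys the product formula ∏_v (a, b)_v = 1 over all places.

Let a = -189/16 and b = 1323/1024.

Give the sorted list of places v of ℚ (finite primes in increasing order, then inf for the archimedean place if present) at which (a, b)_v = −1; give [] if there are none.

Mod squares: a ≡ -21, b ≡ 3. Check v ∈ {∞, 2, 3, 7}.
v=∞: -21 < 0 and 3 > 0  ⇒  (a,b)_∞ = +1.
v=2: v_2(a)=-4, v_2(b)=-10; units ≡ 3, 3 (mod 8); ε·ε+αω+βω = 1·1+-4·1+-10·1 ≡ 1  ⇒  (a,b)_2 = -1.
v=7: a=7^1·(≡4), b=7^2·(≡3) mod 7; (4|7)=+1, (3|7)=-1; (−1)^{1·2·3}·(+1)^2·(-1)^1 = -1.
v=3: a=3^3·(≡2), b=3^3·(≡1) mod 3; (2|3)=-1, (1|3)=+1; (−1)^{3·3·1}·(-1)^3·(+1)^3 = +1.
(-21, 3 / ℚ) ramifies at {2, 7}: a division algebra.

[2, 7]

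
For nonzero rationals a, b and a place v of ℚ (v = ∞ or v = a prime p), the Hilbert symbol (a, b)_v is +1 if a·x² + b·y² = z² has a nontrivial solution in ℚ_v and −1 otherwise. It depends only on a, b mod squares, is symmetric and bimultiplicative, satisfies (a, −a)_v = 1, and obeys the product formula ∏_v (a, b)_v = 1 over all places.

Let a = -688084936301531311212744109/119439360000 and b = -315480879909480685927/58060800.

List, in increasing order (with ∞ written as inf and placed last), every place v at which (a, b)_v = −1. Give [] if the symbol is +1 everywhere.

Mod squares: a ≡ -106981, b ≡ -65569. Check v ∈ {∞, 2, 3, 5, 7, 17, 19, 23, 29, 31}.
v=3: a=3^-6·(≡2), b=3^-4·(≡2) mod 3; (2|3)=-1, (2|3)=-1; (−1)^{-6·-4·1}·(-1)^-4·(-1)^-6 = +1.
v=∞: -106981 < 0 and -65569 < 0  ⇒  (a,b)_∞ = -1.
v=29: a=29^1·(≡6), b=29^1·(≡23) mod 29; (6|29)=+1, (23|29)=+1; (−1)^{1·1·14}·(+1)^1·(+1)^1 = +1.
v=31: a=31^5·(≡23), b=31^4·(≡29) mod 31; (23|31)=-1, (29|31)=-1; (−1)^{5·4·15}·(-1)^4·(-1)^5 = -1.
v=17: a=17^1·(≡5), b=17^1·(≡8) mod 17; (5|17)=-1, (8|17)=+1; (−1)^{1·1·8}·(-1)^1·(+1)^1 = -1.
v=5: a=5^-4·(≡1), b=5^-2·(≡4) mod 5; (1|5)=+1, (4|5)=+1; (−1)^{-4·-2·2}·(+1)^-2·(+1)^-4 = +1.
v=19: a=19^6·(≡13), b=19^5·(≡4) mod 19; (13|19)=-1, (4|19)=+1; (−1)^{6·5·9}·(-1)^5·(+1)^6 = -1.
v=2: v_2(a)=-18, v_2(b)=-12; units ≡ 3, 7 (mod 8); ε·ε+αω+βω = 1·1+-18·0+-12·1 ≡ 1  ⇒  (a,b)_2 = -1.
v=7: a=7^1·(≡3), b=7^-1·(≡6) mod 7; (3|7)=-1, (6|7)=-1; (−1)^{1·-1·3}·(-1)^-1·(-1)^1 = -1.
v=23: a=23^6·(≡15), b=23^4·(≡4) mod 23; (15|23)=-1, (4|23)=+1; (−1)^{6·4·11}·(-1)^4·(+1)^6 = +1.
Ram(-106981, -65569) = {2, 7, 17, 19, 31, ∞}; no ℚ_2-point on the conic.

[2, 7, 17, 19, 31, inf]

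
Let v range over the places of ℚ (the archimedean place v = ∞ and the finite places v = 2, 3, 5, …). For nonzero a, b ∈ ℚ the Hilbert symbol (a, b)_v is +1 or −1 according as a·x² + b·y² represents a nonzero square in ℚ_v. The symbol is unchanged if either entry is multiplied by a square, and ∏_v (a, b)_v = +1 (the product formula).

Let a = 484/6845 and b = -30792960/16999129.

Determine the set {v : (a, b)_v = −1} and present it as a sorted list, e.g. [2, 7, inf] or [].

[3, 5]

(a, b) ≡ (5, -165) mod (ℚ^×)²; places V = {2, 3, 5, 7, 11, 19, 31, 37, ∞}.
(a,b)_2: α=2, β=8; u≡5, v≡3 (mod 8); ε(u)ε(v)=0·1, αω(v)=2·1, βω(u)=8·1; sum ≡ 0  ⇒  +1.
(a,b)_31: α=0, u≡2; β=-2, v≡24 (mod 31); (2|31)=+1, (24|31)=-1; sign (−1)^0·+1^-2·-1^0 = +1.
(a,b)_11: α=2, u≡5; β=1, v≡2 (mod 11); (5|11)=+1, (2|11)=-1; sign (−1)^0·+1^1·-1^2 = +1.
(a,b)_7: α=0, u≡6; β=-2, v≡5 (mod 7); (6|7)=-1, (5|7)=-1; sign (−1)^0·-1^-2·-1^0 = +1.
(a,b)_37: α=-2, u≡8; β=0, v≡2 (mod 37); (8|37)=-1, (2|37)=-1; sign (−1)^0·-1^0·-1^-2 = +1.
(a,b)_∞: sgn(5)=+, sgn(-165)=−, so +1.
(a,b)_5: α=-1, u≡1; β=1, v≡2 (mod 5); (1|5)=+1, (2|5)=-1; sign (−1)^0·+1^1·-1^-1 = -1.
(a,b)_19: α=0, u≡17; β=-2, v≡16 (mod 19); (17|19)=+1, (16|19)=+1; sign (−1)^0·+1^-2·+1^0 = +1.
(a,b)_3: α=0, u≡2; β=7, v≡2 (mod 3); (2|3)=-1, (2|3)=-1; sign (−1)^0·-1^7·-1^0 = -1.
|Ram(5, -165)| = 2, even; anisotropic at {3, 5}.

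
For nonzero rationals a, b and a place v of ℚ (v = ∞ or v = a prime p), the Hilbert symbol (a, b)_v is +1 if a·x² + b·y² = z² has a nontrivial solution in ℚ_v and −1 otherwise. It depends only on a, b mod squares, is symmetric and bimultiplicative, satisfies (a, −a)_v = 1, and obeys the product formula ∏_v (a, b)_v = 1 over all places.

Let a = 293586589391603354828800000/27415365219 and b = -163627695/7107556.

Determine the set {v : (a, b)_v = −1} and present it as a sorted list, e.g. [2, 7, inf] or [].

Mod squares: a ≡ 22057805, b ≡ -1855. Check v ∈ {∞, 2, 3, 5, 7, 11, 13, 23, 31, 43, 47, 53}.
v=∞: 22057805 > 0 and -1855 < 0  ⇒  (a,b)_∞ = +1.
v=23: a=23^1·(≡9), b=23^0·(≡8) mod 23; (9|23)=+1, (8|23)=+1; (−1)^{1·0·11}·(+1)^0·(+1)^1 = +1.
v=47: a=47^1·(≡29), b=47^0·(≡28) mod 47; (29|47)=-1, (28|47)=+1; (−1)^{1·0·23}·(-1)^0·(+1)^1 = +1.
v=13: a=13^2·(≡10), b=13^0·(≡3) mod 13; (10|13)=+1, (3|13)=+1; (−1)^{2·0·6}·(+1)^0·(+1)^2 = +1.
v=3: a=3^-6·(≡2), b=3^6·(≡2) mod 3; (2|3)=-1, (2|3)=-1; (−1)^{-6·6·1}·(-1)^6·(-1)^-6 = +1.
v=2: v_2(a)=22, v_2(b)=-2; units ≡ 5, 1 (mod 8); ε·ε+αω+βω = 0·0+22·0+-2·1 ≡ 0  ⇒  (a,b)_2 = +1.
v=5: a=5^5·(≡4), b=5^1·(≡1) mod 5; (4|5)=+1, (1|5)=+1; (−1)^{5·1·2}·(+1)^1·(+1)^5 = +1.
v=31: a=31^0·(≡30), b=31^-2·(≡28) mod 31; (30|31)=-1, (28|31)=+1; (−1)^{0·-2·15}·(-1)^-2·(+1)^0 = +1.
v=11: a=11^-1·(≡2), b=11^2·(≡9) mod 11; (2|11)=-1, (9|11)=+1; (−1)^{-1·2·5}·(-1)^2·(+1)^-1 = +1.
v=53: a=53^3·(≡37), b=53^1·(≡19) mod 53; (37|53)=+1, (19|53)=-1; (−1)^{3·1·26}·(+1)^1·(-1)^3 = -1.
v=7: a=7^7·(≡1), b=7^1·(≡2) mod 7; (1|7)=+1, (2|7)=+1; (−1)^{7·1·3}·(+1)^1·(+1)^7 = -1.
v=43: a=43^-4·(≡1), b=43^-2·(≡7) mod 43; (1|43)=+1, (7|43)=-1; (−1)^{-4·-2·21}·(+1)^-2·(-1)^-4 = +1.
(22057805, -1855 / ℚ) ramifies at {7, 53}: a division algebra.

[7, 53]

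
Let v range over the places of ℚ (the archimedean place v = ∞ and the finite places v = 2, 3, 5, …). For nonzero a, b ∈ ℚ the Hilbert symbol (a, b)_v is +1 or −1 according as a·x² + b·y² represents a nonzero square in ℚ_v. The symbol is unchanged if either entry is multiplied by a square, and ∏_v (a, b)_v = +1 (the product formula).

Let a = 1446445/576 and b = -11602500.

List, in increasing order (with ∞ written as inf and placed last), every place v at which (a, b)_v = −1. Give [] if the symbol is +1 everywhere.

(a, b) ≡ (5005, -4641) mod (ℚ^×)²; places V = {2, 3, 5, 7, 11, 13, 17, ∞}.
(a,b)_17: α=2, u≡5; β=1, v≡16 (mod 17); (5|17)=-1, (16|17)=+1; sign (−1)^0·-1^1·+1^2 = -1.
(a,b)_7: α=1, u≡1; β=1, v≡2 (mod 7); (1|7)=+1, (2|7)=+1; sign (−1)^1·+1^1·+1^1 = -1.
(a,b)_∞: sgn(5005)=+, sgn(-4641)=−, so +1.
(a,b)_5: α=1, u≡4; β=4, v≡1 (mod 5); (4|5)=+1, (1|5)=+1; sign (−1)^0·+1^4·+1^1 = +1.
(a,b)_2: α=-6, β=2; u≡5, v≡7 (mod 8); ε(u)ε(v)=0·1, αω(v)=-6·0, βω(u)=2·1; sum ≡ 0  ⇒  +1.
(a,b)_11: α=1, u≡3; β=0, v≡3 (mod 11); (3|11)=+1, (3|11)=+1; sign (−1)^0·+1^0·+1^1 = +1.
(a,b)_3: α=-2, u≡1; β=1, v≡1 (mod 3); (1|3)=+1, (1|3)=+1; sign (−1)^0·+1^1·+1^-2 = +1.
(a,b)_13: α=1, u≡6; β=1, v≡2 (mod 13); (6|13)=-1, (2|13)=-1; sign (−1)^0·-1^1·-1^1 = +1.
Ram(5005, -4641) = {7, 17}; no ℚ_7-point on the conic.

[7, 17]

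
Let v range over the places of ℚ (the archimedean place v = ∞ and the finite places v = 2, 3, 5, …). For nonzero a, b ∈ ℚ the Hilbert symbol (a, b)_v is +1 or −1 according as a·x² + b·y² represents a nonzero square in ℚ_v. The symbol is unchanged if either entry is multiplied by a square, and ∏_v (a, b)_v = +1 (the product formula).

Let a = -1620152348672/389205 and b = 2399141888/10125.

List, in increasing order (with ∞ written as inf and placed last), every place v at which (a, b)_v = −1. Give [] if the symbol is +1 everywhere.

[11, 13]

(a, b) ≡ (-115, 715) mod (ℚ^×)²; places V = {2, 3, 5, 11, 13, 23, 29, 31, ∞}.
(a,b)_13: α=2, u≡11; β=1, v≡1 (mod 13); (11|13)=-1, (1|13)=+1; sign (−1)^0·-1^1·+1^2 = -1.
(a,b)_3: α=-4, u≡2; β=-4, v≡1 (mod 3); (2|3)=-1, (1|3)=+1; sign (−1)^0·-1^-4·+1^-4 = +1.
(a,b)_2: α=12, β=24; u≡5, v≡3 (mod 8); ε(u)ε(v)=0·1, αω(v)=12·1, βω(u)=24·1; sum ≡ 0  ⇒  +1.
(a,b)_23: α=1, u≡6; β=0, v≡4 (mod 23); (6|23)=+1, (4|23)=+1; sign (−1)^0·+1^0·+1^1 = +1.
(a,b)_∞: sgn(-115)=−, sgn(715)=+, so +1.
(a,b)_31: α=-2, u≡9; β=0, v≡16 (mod 31); (9|31)=+1, (16|31)=+1; sign (−1)^0·+1^0·+1^-2 = +1.
(a,b)_11: α=2, u≡10; β=1, v≡2 (mod 11); (10|11)=-1, (2|11)=-1; sign (−1)^0·-1^1·-1^2 = -1.
(a,b)_29: α=2, u≡16; β=0, v≡19 (mod 29); (16|29)=+1, (19|29)=-1; sign (−1)^0·+1^0·-1^2 = +1.
(a,b)_5: α=-1, u≡3; β=-3, v≡3 (mod 5); (3|5)=-1, (3|5)=-1; sign (−1)^0·-1^-3·-1^-1 = +1.
|Ram(-115, 715)| = 2, even; anisotropic at {11, 13}.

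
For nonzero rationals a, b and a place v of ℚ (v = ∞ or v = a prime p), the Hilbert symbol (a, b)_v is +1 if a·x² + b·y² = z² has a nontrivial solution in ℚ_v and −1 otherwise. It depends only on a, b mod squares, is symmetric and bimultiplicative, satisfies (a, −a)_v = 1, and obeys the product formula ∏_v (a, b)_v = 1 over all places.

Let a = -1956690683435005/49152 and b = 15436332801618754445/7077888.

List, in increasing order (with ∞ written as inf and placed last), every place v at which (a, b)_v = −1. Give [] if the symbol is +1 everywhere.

[3, 31]

Mod squares: a ≡ -55335, b ≡ 181815. Check v ∈ {∞, 2, 3, 5, 7, 17, 23, 31}.
v=∞: -55335 < 0 and 181815 > 0  ⇒  (a,b)_∞ = +1.
v=17: a=17^5·(≡15), b=17^5·(≡13) mod 17; (15|17)=+1, (13|17)=+1; (−1)^{5·5·8}·(+1)^5·(+1)^5 = +1.
v=23: a=23^2·(≡3), b=23^3·(≡1) mod 23; (3|23)=+1, (1|23)=+1; (−1)^{2·3·11}·(+1)^3·(+1)^2 = +1.
v=2: v_2(a)=-14, v_2(b)=-18; units ≡ 1, 7 (mod 8); ε·ε+αω+βω = 0·1+-14·0+-18·0 ≡ 0  ⇒  (a,b)_2 = +1.
v=5: a=5^1·(≡2), b=5^1·(≡3) mod 5; (2|5)=-1, (3|5)=-1; (−1)^{1·1·2}·(-1)^1·(-1)^1 = +1.
v=7: a=7^5·(≡3), b=7^8·(≡2) mod 7; (3|7)=-1, (2|7)=+1; (−1)^{5·8·3}·(-1)^8·(+1)^5 = +1.
v=31: a=31^1·(≡22), b=31^1·(≡30) mod 31; (22|31)=-1, (30|31)=-1; (−1)^{1·1·15}·(-1)^1·(-1)^1 = -1.
v=3: a=3^-1·(≡2), b=3^-3·(≡2) mod 3; (2|3)=-1, (2|3)=-1; (−1)^{-1·-3·1}·(-1)^-3·(-1)^-1 = -1.
Ram(-55335, 181815) = {3, 31}; no ℚ_3-point on the conic.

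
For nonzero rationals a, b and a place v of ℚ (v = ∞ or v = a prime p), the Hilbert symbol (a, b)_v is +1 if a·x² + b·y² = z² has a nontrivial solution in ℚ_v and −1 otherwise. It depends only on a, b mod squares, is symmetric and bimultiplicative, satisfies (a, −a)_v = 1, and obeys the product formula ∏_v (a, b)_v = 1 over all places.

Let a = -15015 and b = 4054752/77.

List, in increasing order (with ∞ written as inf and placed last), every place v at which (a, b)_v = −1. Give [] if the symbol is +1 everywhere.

Mod squares: a ≡ -15015, b ≡ 6006. Check v ∈ {∞, 2, 3, 5, 7, 11, 13, 19}.
v=2: v_2(a)=0, v_2(b)=5; units ≡ 1, 3 (mod 8); ε·ε+αω+βω = 0·1+0·1+5·0 ≡ 0  ⇒  (a,b)_2 = +1.
v=∞: -15015 < 0 and 6006 > 0  ⇒  (a,b)_∞ = +1.
v=19: a=19^0·(≡14), b=19^2·(≡3) mod 19; (14|19)=-1, (3|19)=-1; (−1)^{0·2·9}·(-1)^2·(-1)^0 = +1.
v=13: a=13^1·(≡2), b=13^1·(≡5) mod 13; (2|13)=-1, (5|13)=-1; (−1)^{1·1·6}·(-1)^1·(-1)^1 = +1.
v=5: a=5^1·(≡2), b=5^0·(≡1) mod 5; (2|5)=-1, (1|5)=+1; (−1)^{1·0·2}·(-1)^0·(+1)^1 = +1.
v=3: a=3^1·(≡2), b=3^3·(≡1) mod 3; (2|3)=-1, (1|3)=+1; (−1)^{1·3·1}·(-1)^3·(+1)^1 = +1.
v=7: a=7^1·(≡4), b=7^-1·(≡4) mod 7; (4|7)=+1, (4|7)=+1; (−1)^{1·-1·3}·(+1)^-1·(+1)^1 = -1.
v=11: a=11^1·(≡10), b=11^-1·(≡6) mod 11; (10|11)=-1, (6|11)=-1; (−1)^{1·-1·5}·(-1)^-1·(-1)^1 = -1.
|Ram(-15015, 6006)| = 2, even; anisotropic at {7, 11}.

[7, 11]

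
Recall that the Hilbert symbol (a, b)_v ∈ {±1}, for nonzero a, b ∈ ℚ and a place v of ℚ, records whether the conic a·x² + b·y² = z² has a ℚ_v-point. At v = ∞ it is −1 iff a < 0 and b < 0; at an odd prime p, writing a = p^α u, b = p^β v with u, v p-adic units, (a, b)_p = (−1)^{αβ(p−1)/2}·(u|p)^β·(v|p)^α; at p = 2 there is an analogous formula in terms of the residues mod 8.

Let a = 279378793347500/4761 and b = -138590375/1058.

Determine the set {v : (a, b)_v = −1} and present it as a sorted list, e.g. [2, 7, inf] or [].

[2, 17]

Mod squares: a ≡ 11, b ≡ -1870. Check v ∈ {∞, 2, 3, 5, 7, 11, 17, 23}.
v=2: v_2(a)=2, v_2(b)=-1; units ≡ 3, 1 (mod 8); ε·ε+αω+βω = 1·0+2·0+-1·1 ≡ 1  ⇒  (a,b)_2 = -1.
v=23: a=23^-2·(≡5), b=23^-2·(≡6) mod 23; (5|23)=-1, (6|23)=+1; (−1)^{-2·-2·11}·(-1)^-2·(+1)^-2 = +1.
v=7: a=7^4·(≡4), b=7^2·(≡3) mod 7; (4|7)=+1, (3|7)=-1; (−1)^{4·2·3}·(+1)^2·(-1)^4 = +1.
v=∞: 11 > 0 and -1870 < 0  ⇒  (a,b)_∞ = +1.
v=11: a=11^5·(≡3), b=11^3·(≡6) mod 11; (3|11)=+1, (6|11)=-1; (−1)^{5·3·5}·(+1)^3·(-1)^5 = +1.
v=3: a=3^-2·(≡2), b=3^0·(≡2) mod 3; (2|3)=-1, (2|3)=-1; (−1)^{-2·0·1}·(-1)^0·(-1)^-2 = +1.
v=17: a=17^2·(≡6), b=17^1·(≡15) mod 17; (6|17)=-1, (15|17)=+1; (−1)^{2·1·8}·(-1)^1·(+1)^2 = -1.
v=5: a=5^4·(≡1), b=5^3·(≡4) mod 5; (1|5)=+1, (4|5)=+1; (−1)^{4·3·2}·(+1)^3·(+1)^4 = +1.
|Ram(11, -1870)| = 2, even; anisotropic at {2, 17}.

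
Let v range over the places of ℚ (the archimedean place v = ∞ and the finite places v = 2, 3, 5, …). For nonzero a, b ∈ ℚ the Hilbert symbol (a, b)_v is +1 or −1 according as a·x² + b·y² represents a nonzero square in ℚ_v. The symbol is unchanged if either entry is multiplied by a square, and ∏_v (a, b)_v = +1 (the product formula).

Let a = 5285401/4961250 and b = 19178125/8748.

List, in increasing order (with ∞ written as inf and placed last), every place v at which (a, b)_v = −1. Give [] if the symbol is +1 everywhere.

[3, 5]

Mod squares: a ≡ 2, b ≡ 255. Check v ∈ {∞, 2, 3, 5, 7, 11, 17, 19}.
v=3: a=3^-4·(≡2), b=3^-7·(≡1) mod 3; (2|3)=-1, (1|3)=+1; (−1)^{-4·-7·1}·(-1)^-7·(+1)^-4 = -1.
v=2: v_2(a)=-1, v_2(b)=-2; units ≡ 1, 7 (mod 8); ε·ε+αω+βω = 0·1+-1·0+-2·0 ≡ 0  ⇒  (a,b)_2 = +1.
v=11: a=11^4·(≡8), b=11^0·(≡7) mod 11; (8|11)=-1, (7|11)=-1; (−1)^{4·0·5}·(-1)^0·(-1)^4 = +1.
v=5: a=5^-4·(≡2), b=5^5·(≡4) mod 5; (2|5)=-1, (4|5)=+1; (−1)^{-4·5·2}·(-1)^5·(+1)^-4 = -1.
v=17: a=17^0·(≡4), b=17^1·(≡9) mod 17; (4|17)=+1, (9|17)=+1; (−1)^{0·1·8}·(+1)^1·(+1)^0 = +1.
v=7: a=7^-2·(≡1), b=7^0·(≡3) mod 7; (1|7)=+1, (3|7)=-1; (−1)^{-2·0·3}·(+1)^0·(-1)^-2 = +1.
v=∞: 2 > 0 and 255 > 0  ⇒  (a,b)_∞ = +1.
v=19: a=19^2·(≡18), b=19^2·(≡12) mod 19; (18|19)=-1, (12|19)=-1; (−1)^{2·2·9}·(-1)^2·(-1)^2 = +1.
(2, 255 / ℚ) ramifies at {3, 5}: a division algebra.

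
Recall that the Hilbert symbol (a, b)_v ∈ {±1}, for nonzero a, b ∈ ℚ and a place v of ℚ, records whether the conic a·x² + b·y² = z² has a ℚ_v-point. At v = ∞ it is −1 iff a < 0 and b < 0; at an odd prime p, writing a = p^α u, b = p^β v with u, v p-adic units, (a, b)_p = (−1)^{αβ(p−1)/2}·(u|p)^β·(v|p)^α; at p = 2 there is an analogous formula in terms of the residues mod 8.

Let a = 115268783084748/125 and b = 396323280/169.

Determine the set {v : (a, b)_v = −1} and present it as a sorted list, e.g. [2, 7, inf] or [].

[3, 5, 19, 23]

Mod squares: a ≡ 72335, b ≡ 305805. Check v ∈ {∞, 2, 3, 5, 13, 17, 19, 23, 29, 37}.
v=37: a=37^1·(≡5), b=37^1·(≡13) mod 37; (5|37)=-1, (13|37)=-1; (−1)^{1·1·18}·(-1)^1·(-1)^1 = +1.
v=13: a=13^0·(≡9), b=13^-2·(≡2) mod 13; (9|13)=+1, (2|13)=-1; (−1)^{0·-2·6}·(+1)^-2·(-1)^0 = +1.
v=29: a=29^2·(≡9), b=29^1·(≡15) mod 29; (9|29)=+1, (15|29)=-1; (−1)^{2·1·14}·(+1)^1·(-1)^2 = +1.
v=19: a=19^2·(≡13), b=19^1·(≡15) mod 19; (13|19)=-1, (15|19)=-1; (−1)^{2·1·9}·(-1)^1·(-1)^2 = -1.
v=17: a=17^1·(≡7), b=17^0·(≡15) mod 17; (7|17)=-1, (15|17)=+1; (−1)^{1·0·8}·(-1)^0·(+1)^1 = +1.
v=2: v_2(a)=2, v_2(b)=4; units ≡ 7, 5 (mod 8); ε·ε+αω+βω = 1·0+2·1+4·0 ≡ 0  ⇒  (a,b)_2 = +1.
v=23: a=23^1·(≡10), b=23^0·(≡20) mod 23; (10|23)=-1, (20|23)=-1; (−1)^{1·0·11}·(-1)^0·(-1)^1 = -1.
v=3: a=3^8·(≡2), b=3^5·(≡1) mod 3; (2|3)=-1, (1|3)=+1; (−1)^{8·5·1}·(-1)^5·(+1)^8 = -1.
v=∞: 72335 > 0 and 305805 > 0  ⇒  (a,b)_∞ = +1.
v=5: a=5^-3·(≡3), b=5^1·(≡4) mod 5; (3|5)=-1, (4|5)=+1; (−1)^{-3·1·2}·(-1)^1·(+1)^-3 = -1.
(72335, 305805 / ℚ) ramifies at {3, 5, 19, 23}: a division algebra.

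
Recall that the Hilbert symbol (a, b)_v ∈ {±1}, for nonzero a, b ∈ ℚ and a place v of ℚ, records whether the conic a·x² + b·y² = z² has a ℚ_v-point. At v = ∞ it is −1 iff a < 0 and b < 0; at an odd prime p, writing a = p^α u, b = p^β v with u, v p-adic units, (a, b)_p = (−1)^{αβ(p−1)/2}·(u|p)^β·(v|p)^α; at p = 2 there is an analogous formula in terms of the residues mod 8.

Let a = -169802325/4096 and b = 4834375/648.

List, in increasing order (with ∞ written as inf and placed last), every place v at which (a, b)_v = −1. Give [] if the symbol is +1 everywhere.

[5, 7]

Mod squares: a ≡ -77, b ≡ 15470. Check v ∈ {∞, 2, 3, 5, 7, 11, 13, 17}.
v=7: a=7^1·(≡3), b=7^1·(≡3) mod 7; (3|7)=-1, (3|7)=-1; (−1)^{1·1·3}·(-1)^1·(-1)^1 = -1.
v=13: a=13^0·(≡9), b=13^1·(≡8) mod 13; (9|13)=+1, (8|13)=-1; (−1)^{0·1·6}·(+1)^1·(-1)^0 = +1.
v=∞: -77 < 0 and 15470 > 0  ⇒  (a,b)_∞ = +1.
v=5: a=5^2·(≡2), b=5^5·(≡4) mod 5; (2|5)=-1, (4|5)=+1; (−1)^{2·5·2}·(-1)^5·(+1)^2 = -1.
v=11: a=11^3·(≡9), b=11^0·(≡4) mod 11; (9|11)=+1, (4|11)=+1; (−1)^{3·0·5}·(+1)^0·(+1)^3 = +1.
v=3: a=3^6·(≡1), b=3^-4·(≡2) mod 3; (1|3)=+1, (2|3)=-1; (−1)^{6·-4·1}·(+1)^-4·(-1)^6 = +1.
v=2: v_2(a)=-12, v_2(b)=-3; units ≡ 3, 7 (mod 8); ε·ε+αω+βω = 1·1+-12·0+-3·1 ≡ 0  ⇒  (a,b)_2 = +1.
v=17: a=17^0·(≡1), b=17^1·(≡8) mod 17; (1|17)=+1, (8|17)=+1; (−1)^{0·1·8}·(+1)^1·(+1)^0 = +1.
Ram(-77, 15470) = {5, 7}; no ℚ_5-point on the conic.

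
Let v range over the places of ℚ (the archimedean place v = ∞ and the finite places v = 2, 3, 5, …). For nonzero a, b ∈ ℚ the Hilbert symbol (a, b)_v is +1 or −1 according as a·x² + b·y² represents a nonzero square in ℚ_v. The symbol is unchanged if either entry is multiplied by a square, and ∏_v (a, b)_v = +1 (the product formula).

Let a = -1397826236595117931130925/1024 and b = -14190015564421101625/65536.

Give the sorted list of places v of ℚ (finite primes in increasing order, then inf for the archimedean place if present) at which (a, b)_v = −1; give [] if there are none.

(a, b) ≡ (-253, -101065) mod (ℚ^×)²; places V = {2, 3, 5, 11, 17, 19, 23, 29, 41, ∞}.
(a,b)_3: α=4, u≡2; β=0, v≡2 (mod 3); (2|3)=-1, (2|3)=-1; sign (−1)^0·-1^0·-1^4 = +1.
(a,b)_17: α=4, u≡16; β=3, v≡3 (mod 17); (16|17)=+1, (3|17)=-1; sign (−1)^0·+1^3·-1^4 = +1.
(a,b)_19: α=2, u≡18; β=2, v≡2 (mod 19); (18|19)=-1, (2|19)=-1; sign (−1)^0·-1^2·-1^2 = +1.
(a,b)_5: α=2, u≡2; β=3, v≡2 (mod 5); (2|5)=-1, (2|5)=-1; sign (−1)^0·-1^3·-1^2 = -1.
(a,b)_11: α=3, u≡7; β=2, v≡3 (mod 11); (7|11)=-1, (3|11)=+1; sign (−1)^0·-1^2·+1^3 = +1.
(a,b)_23: α=3, u≡4; β=2, v≡17 (mod 23); (4|23)=+1, (17|23)=-1; sign (−1)^0·+1^2·-1^3 = -1.
(a,b)_∞: sgn(-253)=−, sgn(-101065)=−, so -1.
(a,b)_41: α=2, u≡14; β=1, v≡39 (mod 41); (14|41)=-1, (39|41)=+1; sign (−1)^0·-1^1·+1^2 = -1.
(a,b)_29: α=2, u≡18; β=3, v≡13 (mod 29); (18|29)=-1, (13|29)=+1; sign (−1)^0·-1^3·+1^2 = -1.
(a,b)_2: α=-10, β=-16; u≡3, v≡7 (mod 8); ε(u)ε(v)=1·1, αω(v)=-10·0, βω(u)=-16·1; sum ≡ 1  ⇒  -1.
|Ram(-253, -101065)| = 6, even; anisotropic at {2, 5, 23, 29, 41, ∞}.

[2, 5, 23, 29, 41, inf]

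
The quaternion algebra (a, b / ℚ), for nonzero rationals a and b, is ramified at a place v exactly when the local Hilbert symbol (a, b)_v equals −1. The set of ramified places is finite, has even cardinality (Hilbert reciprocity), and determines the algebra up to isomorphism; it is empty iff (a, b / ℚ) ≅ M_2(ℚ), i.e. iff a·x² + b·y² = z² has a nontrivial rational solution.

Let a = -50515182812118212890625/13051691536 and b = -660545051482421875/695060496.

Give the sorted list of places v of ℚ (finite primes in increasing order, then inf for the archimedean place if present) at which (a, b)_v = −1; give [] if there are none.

[11, inf]

Mod squares: a ≡ -657305, b ≡ -5569795. Check v ∈ {∞, 2, 3, 5, 7, 11, 13, 17, 19, 23, 29, 37}.
v=5: a=5^11·(≡4), b=5^9·(≡1) mod 5; (4|5)=+1, (1|5)=+1; (−1)^{11·9·2}·(+1)^9·(+1)^11 = +1.
v=∞: -657305 < 0 and -5569795 < 0  ⇒  (a,b)_∞ = -1.
v=11: a=11^1·(≡10), b=11^1·(≡8) mod 11; (10|11)=-1, (8|11)=-1; (−1)^{1·1·5}·(-1)^1·(-1)^1 = -1.
v=19: a=19^3·(≡7), b=19^2·(≡16) mod 19; (7|19)=+1, (16|19)=+1; (−1)^{3·2·9}·(+1)^2·(+1)^3 = +1.
v=3: a=3^0·(≡1), b=3^-2·(≡2) mod 3; (1|3)=+1, (2|3)=-1; (−1)^{0·-2·1}·(+1)^-2·(-1)^0 = +1.
v=2: v_2(a)=-4, v_2(b)=-4; units ≡ 7, 5 (mod 8); ε·ε+αω+βω = 1·0+-4·1+-4·0 ≡ 0  ⇒  (a,b)_2 = +1.
v=29: a=29^2·(≡20), b=29^2·(≡17) mod 29; (20|29)=+1, (17|29)=-1; (−1)^{2·2·14}·(+1)^2·(-1)^2 = +1.
v=17: a=17^1·(≡11), b=17^1·(≡7) mod 17; (11|17)=-1, (7|17)=-1; (−1)^{1·1·8}·(-1)^1·(-1)^1 = +1.
v=7: a=7^2·(≡4), b=7^1·(≡6) mod 7; (4|7)=+1, (6|7)=-1; (−1)^{2·1·3}·(+1)^1·(-1)^2 = +1.
v=37: a=37^1·(≡20), b=37^1·(≡13) mod 37; (20|37)=-1, (13|37)=-1; (−1)^{1·1·18}·(-1)^1·(-1)^1 = +1.
v=13: a=13^-8·(≡4), b=13^-6·(≡10) mod 13; (4|13)=+1, (10|13)=+1; (−1)^{-8·-6·6}·(+1)^-6·(+1)^-8 = +1.
v=23: a=23^2·(≡13), b=23^1·(≡6) mod 23; (13|23)=+1, (6|23)=+1; (−1)^{2·1·11}·(+1)^1·(+1)^2 = +1.
(-657305, -5569795 / ℚ) ramifies at {11, ∞}: a division algebra.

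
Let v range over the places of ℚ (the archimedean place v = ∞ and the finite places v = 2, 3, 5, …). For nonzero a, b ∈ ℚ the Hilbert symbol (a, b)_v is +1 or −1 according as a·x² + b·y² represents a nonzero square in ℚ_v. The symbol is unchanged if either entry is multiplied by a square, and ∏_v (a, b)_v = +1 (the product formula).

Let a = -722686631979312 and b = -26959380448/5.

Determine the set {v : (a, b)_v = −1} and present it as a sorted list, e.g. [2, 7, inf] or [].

[2, 5, 11, 37, 43, inf]

Mod squares: a ≡ -141427, b ≡ -15925910. Check v ∈ {∞, 2, 3, 5, 7, 11, 13, 23, 37, 43}.
v=43: a=43^1·(≡33), b=43^1·(≡22) mod 43; (33|43)=-1, (22|43)=-1; (−1)^{1·1·21}·(-1)^1·(-1)^1 = -1.
v=23: a=23^3·(≡20), b=23^2·(≡1) mod 23; (20|23)=-1, (1|23)=+1; (−1)^{3·2·11}·(-1)^2·(+1)^3 = +1.
v=∞: -141427 < 0 and -15925910 < 0  ⇒  (a,b)_∞ = -1.
v=3: a=3^2·(≡2), b=3^0·(≡1) mod 3; (2|3)=-1, (1|3)=+1; (−1)^{2·0·1}·(-1)^0·(+1)^2 = +1.
v=37: a=37^2·(≡19), b=37^1·(≡21) mod 37; (19|37)=-1, (21|37)=+1; (−1)^{2·1·18}·(-1)^1·(+1)^2 = -1.
v=7: a=7^2·(≡1), b=7^1·(≡6) mod 7; (1|7)=+1, (6|7)=-1; (−1)^{2·1·3}·(+1)^1·(-1)^2 = +1.
v=5: a=5^0·(≡3), b=5^-1·(≡2) mod 5; (3|5)=-1, (2|5)=-1; (−1)^{0·-1·2}·(-1)^-1·(-1)^0 = -1.
v=11: a=11^1·(≡6), b=11^1·(≡2) mod 11; (6|11)=-1, (2|11)=-1; (−1)^{1·1·5}·(-1)^1·(-1)^1 = -1.
v=13: a=13^1·(≡5), b=13^1·(≡2) mod 13; (5|13)=-1, (2|13)=-1; (−1)^{1·1·6}·(-1)^1·(-1)^1 = +1.
v=2: v_2(a)=4, v_2(b)=5; units ≡ 5, 5 (mod 8); ε·ε+αω+βω = 0·0+4·1+5·1 ≡ 1  ⇒  (a,b)_2 = -1.
Ram(-141427, -15925910) = {2, 5, 11, 37, 43, ∞}; no ℚ_2-point on the conic.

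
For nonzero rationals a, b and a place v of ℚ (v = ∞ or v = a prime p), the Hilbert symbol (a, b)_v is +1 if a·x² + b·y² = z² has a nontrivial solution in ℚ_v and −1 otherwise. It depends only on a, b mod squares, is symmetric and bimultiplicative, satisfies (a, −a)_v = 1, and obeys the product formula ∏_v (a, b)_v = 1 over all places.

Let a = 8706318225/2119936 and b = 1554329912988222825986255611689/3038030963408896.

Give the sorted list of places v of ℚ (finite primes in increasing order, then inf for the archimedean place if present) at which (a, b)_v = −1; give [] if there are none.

(a, b) ≡ (964689, 438290369) mod (ℚ^×)²; places V = {2, 3, 5, 7, 11, 13, 19, 23, 29, 31, 41, 47, ∞}.
(a,b)_47: α=0, u≡14; β=1, v≡44 (mod 47); (14|47)=+1, (44|47)=-1; sign (−1)^0·+1^1·-1^0 = +1.
(a,b)_7: α=-2, u≡6; β=-4, v≡5 (mod 7); (6|7)=-1, (5|7)=-1; sign (−1)^0·-1^-4·-1^-2 = +1.
(a,b)_3: α=1, u≡2; β=6, v≡2 (mod 3); (2|3)=-1, (2|3)=-1; sign (−1)^0·-1^6·-1^1 = -1.
(a,b)_41: α=1, u≡23; β=3, v≡30 (mod 41); (23|41)=+1, (30|41)=-1; sign (−1)^0·+1^3·-1^1 = -1.
(a,b)_∞: sgn(964689)=+, sgn(438290369)=+, so +1.
(a,b)_19: α=2, u≡8; β=6, v≡3 (mod 19); (8|19)=-1, (3|19)=-1; sign (−1)^0·-1^6·-1^2 = +1.
(a,b)_5: α=2, u≡4; β=0, v≡4 (mod 5); (4|5)=+1, (4|5)=+1; sign (−1)^0·+1^0·+1^2 = +1.
(a,b)_31: α=1, u≡11; β=3, v≡22 (mod 31); (11|31)=-1, (22|31)=-1; sign (−1)^1·-1^3·-1^1 = -1.
(a,b)_23: α=1, u≡19; β=3, v≡5 (mod 23); (19|23)=-1, (5|23)=-1; sign (−1)^1·-1^3·-1^1 = -1.
(a,b)_13: α=-2, u≡6; β=-6, v≡9 (mod 13); (6|13)=-1, (9|13)=+1; sign (−1)^0·-1^-6·+1^-2 = +1.
(a,b)_29: α=0, u≡20; β=1, v≡20 (mod 29); (20|29)=+1, (20|29)=+1; sign (−1)^0·+1^1·+1^0 = +1.
(a,b)_11: α=1, u≡7; β=3, v≡9 (mod 11); (7|11)=-1, (9|11)=+1; sign (−1)^1·-1^3·+1^1 = +1.
(a,b)_2: α=-8, β=-18; u≡1, v≡1 (mod 8); ε(u)ε(v)=0·0, αω(v)=-8·0, βω(u)=-18·0; sum ≡ 0  ⇒  +1.
|Ram(964689, 438290369)| = 4, even; anisotropic at {3, 23, 31, 41}.

[3, 23, 31, 41]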